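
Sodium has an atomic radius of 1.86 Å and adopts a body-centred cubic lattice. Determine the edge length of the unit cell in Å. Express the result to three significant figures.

In a BCC lattice, atoms touch along the body diagonal, so √3·a = 4r.
a = 4r/√3 = 4 × 1.86 / 1.7321 = 4.30 Å.

4.30 Å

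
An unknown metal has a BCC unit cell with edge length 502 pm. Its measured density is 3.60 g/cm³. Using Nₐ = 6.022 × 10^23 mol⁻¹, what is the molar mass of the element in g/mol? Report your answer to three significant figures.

A BCC cell has Z = 2 atoms; a = 5.020 × 10^-8 cm.
M = ρ·N_A·a³/Z = 3.60 × 6.022 × 10²³ × 1.265 × 10^-22 / 2 = 137 g/mol.

137 g/mol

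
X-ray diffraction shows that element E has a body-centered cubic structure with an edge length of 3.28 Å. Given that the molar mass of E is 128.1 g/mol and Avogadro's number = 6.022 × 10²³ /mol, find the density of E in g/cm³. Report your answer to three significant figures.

12.1 g/cm³

A BCC unit cell contains Z = 2 atoms.
Cell volume: a³ = (3.28 Å)³ = (3.280 × 10^-8 cm)³ = 3.529 × 10^-23 cm³.
ρ = Z·M/(N_A·a³) = 2 × 128.1 / (6.022 × 10²³ × 3.529 × 10^-23) = 12.06 g/cm³.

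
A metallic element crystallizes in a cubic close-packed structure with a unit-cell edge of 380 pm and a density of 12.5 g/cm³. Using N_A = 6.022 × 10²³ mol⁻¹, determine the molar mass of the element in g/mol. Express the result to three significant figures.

103 g/mol

An FCC cell has Z = 4 atoms; a = 3.800 × 10^-8 cm.
M = ρ·N_A·a³/Z = 12.5 × 6.022 × 10²³ × 5.487 × 10^-23 / 4 = 103 g/mol.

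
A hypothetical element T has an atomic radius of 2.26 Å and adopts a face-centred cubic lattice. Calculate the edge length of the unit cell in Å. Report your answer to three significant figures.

In an FCC lattice, atoms touch along the face diagonal, so √2·a = 4r.
a = 4r/√2 = 4 × 2.26 / 1.4142 = 6.39 Å.

6.39 Å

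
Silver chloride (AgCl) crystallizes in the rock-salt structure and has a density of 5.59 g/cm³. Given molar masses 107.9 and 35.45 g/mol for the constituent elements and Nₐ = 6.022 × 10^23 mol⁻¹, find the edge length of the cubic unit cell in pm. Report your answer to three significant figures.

554 pm

M(AgCl) = 143.35 g/mol; Z = 4 formula units per cell.
a³ = Z·M/(N_A·ρ) = 4 × 143.35 / (6.022 × 10²³ × 5.59) = 1.703 × 10^-22 cm³, so a = 5.543 × 10^-8 cm = 554 pm.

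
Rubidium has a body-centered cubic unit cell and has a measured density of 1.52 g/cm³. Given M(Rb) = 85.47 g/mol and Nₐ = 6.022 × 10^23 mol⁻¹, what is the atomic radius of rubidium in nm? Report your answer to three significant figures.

For a BCC cell (Z = 2), a³ = Z·M/(N_A·ρ) = 2 × 85.47 / (6.022 × 10²³ × 1.520) = 1.867 × 10^-22 cm³, so a = 5.716 × 10^-8 cm = 0.5716 nm.
Atoms touch along the body diagonal, so √3·a = 4r, so r = 0.4330 × a = 0.248 nm.

0.248 nm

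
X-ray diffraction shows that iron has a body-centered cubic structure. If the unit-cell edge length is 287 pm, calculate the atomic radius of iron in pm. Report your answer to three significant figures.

124 pm

In a BCC lattice, atoms touch along the body diagonal, so √3·a = 4r.
r = √3·a/4 = 1.7321 × 287 / 4 = 124 pm.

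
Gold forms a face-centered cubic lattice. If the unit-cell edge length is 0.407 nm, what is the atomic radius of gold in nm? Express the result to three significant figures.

0.144 nm

In an FCC lattice, atoms touch along the face diagonal, so √2·a = 4r.
r = √2·a/4 = 1.4142 × 0.407 / 4 = 0.144 nm.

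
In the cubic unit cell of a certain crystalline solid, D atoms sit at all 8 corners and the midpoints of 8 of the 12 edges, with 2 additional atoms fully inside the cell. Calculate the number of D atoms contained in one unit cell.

5

Corner atoms are shared by 8 cells (1/8 each), edge atoms by 4 (1/4 each), interior atoms are unshared.
Net atoms = 8 × 1/8 + 8 × 1/4 + 2 = 1 + 2 + 2 = 5.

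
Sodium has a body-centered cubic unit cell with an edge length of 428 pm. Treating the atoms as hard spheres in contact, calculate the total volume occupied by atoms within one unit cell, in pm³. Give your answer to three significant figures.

In a BCC lattice atoms touch along the body diagonal, so √3·a = 4r, so r = 0.4330a = 185.3 pm.
V_atoms = Z × (4/3)πr³ = 2 × (4/3)π × (185.3)³ = 5.33 × 10^7 pm³.

5.33 × 10^7 pm³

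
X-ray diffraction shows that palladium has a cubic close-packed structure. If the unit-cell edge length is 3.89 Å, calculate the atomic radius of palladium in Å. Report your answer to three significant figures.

1.38 Å

In an FCC lattice, atoms touch along the face diagonal, so √2·a = 4r.
r = √2·a/4 = 1.4142 × 3.89 / 4 = 1.38 Å.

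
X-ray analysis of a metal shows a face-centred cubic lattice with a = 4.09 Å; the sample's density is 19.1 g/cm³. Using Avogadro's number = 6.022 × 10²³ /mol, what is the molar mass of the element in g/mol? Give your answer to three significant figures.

197 g/mol

An FCC cell has Z = 4 atoms; a = 4.090 × 10^-8 cm.
M = ρ·N_A·a³/Z = 19.1 × 6.022 × 10²³ × 6.842 × 10^-23 / 4 = 197 g/mol.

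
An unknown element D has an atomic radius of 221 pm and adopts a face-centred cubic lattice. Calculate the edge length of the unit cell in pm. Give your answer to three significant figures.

In an FCC lattice, atoms touch along the face diagonal, so √2·a = 4r.
a = 4r/√2 = 4 × 221 / 1.4142 = 625 pm.

625 pm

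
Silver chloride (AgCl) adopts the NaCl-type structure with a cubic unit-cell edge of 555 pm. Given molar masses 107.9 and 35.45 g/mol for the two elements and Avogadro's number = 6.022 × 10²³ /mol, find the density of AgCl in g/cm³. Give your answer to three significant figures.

The NaCl-type structure contains Z = 4 formula units per cell; M(AgCl) = 107.9 + 35.45 = 143.35 g/mol.
a³ = (5.550 × 10^-8 cm)³ = 1.710 × 10^-22 cm³.
ρ = 4 × 143.35 / (6.022 × 10²³ × 1.710 × 10^-22) = 5.570 g/cm³.

5.57 g/cm³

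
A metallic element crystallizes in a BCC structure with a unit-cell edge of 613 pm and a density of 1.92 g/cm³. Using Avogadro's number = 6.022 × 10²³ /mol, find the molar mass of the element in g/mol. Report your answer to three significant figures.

133 g/mol

A BCC cell has Z = 2 atoms; a = 6.130 × 10^-8 cm.
M = ρ·N_A·a³/Z = 1.92 × 6.022 × 10²³ × 2.303 × 10^-22 / 2 = 133 g/mol.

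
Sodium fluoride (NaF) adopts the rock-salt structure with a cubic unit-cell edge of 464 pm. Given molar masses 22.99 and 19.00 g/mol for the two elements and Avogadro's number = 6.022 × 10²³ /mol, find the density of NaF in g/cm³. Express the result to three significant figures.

The rock-salt structure contains Z = 4 formula units per cell; M(NaF) = 22.99 + 19.00 = 41.99 g/mol.
a³ = (4.640 × 10^-8 cm)³ = 9.990 × 10^-23 cm³.
ρ = 4 × 41.99 / (6.022 × 10²³ × 9.990 × 10^-23) = 2.792 g/cm³.

2.79 g/cm³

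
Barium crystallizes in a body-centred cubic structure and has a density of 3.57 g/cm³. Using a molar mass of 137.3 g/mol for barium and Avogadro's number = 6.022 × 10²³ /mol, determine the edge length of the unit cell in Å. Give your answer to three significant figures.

With Z = 2 atoms per BCC cell, a³ = Z·M/(N_A·ρ) = 2 × 137.3 / (6.022 × 10²³ × 3.570 g/cm³) = 1.277 × 10^-22 cm³.
a = (1.277 × 10^-22)^(1/3) = 5.036 × 10^-8 cm = 5.04 Å.

5.04 Å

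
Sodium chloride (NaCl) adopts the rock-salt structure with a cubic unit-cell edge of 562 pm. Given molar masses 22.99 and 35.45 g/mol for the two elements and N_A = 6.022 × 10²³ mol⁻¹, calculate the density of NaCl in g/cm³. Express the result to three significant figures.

2.19 g/cm³

The rock-salt structure contains Z = 4 formula units per cell; M(NaCl) = 22.99 + 35.45 = 58.44 g/mol.
a³ = (5.620 × 10^-8 cm)³ = 1.775 × 10^-22 cm³.
ρ = 4 × 58.44 / (6.022 × 10²³ × 1.775 × 10^-22) = 2.187 g/cm³.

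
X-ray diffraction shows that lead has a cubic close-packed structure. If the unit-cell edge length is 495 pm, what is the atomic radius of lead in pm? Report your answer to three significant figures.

175 pm

In an FCC lattice, atoms touch along the face diagonal, so √2·a = 4r.
r = √2·a/4 = 1.4142 × 495 / 4 = 175 pm.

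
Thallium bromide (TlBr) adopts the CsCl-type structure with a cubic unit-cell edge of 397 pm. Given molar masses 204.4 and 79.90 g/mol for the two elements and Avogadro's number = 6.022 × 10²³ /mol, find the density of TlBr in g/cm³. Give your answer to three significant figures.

7.55 g/cm³

The CsCl-type structure contains Z = 1 formula unit per cell; M(TlBr) = 204.4 + 79.90 = 284.3 g/mol.
a³ = (3.970 × 10^-8 cm)³ = 6.257 × 10^-23 cm³.
ρ = 1 × 284.3 / (6.022 × 10²³ × 6.257 × 10^-23) = 7.545 g/cm³.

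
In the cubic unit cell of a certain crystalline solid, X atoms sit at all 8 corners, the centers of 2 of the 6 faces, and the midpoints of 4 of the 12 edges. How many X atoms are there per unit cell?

Corner atoms are shared by 8 cells (1/8 each), face atoms by 2 (1/2 each), edge atoms by 4 (1/4 each).
Net atoms = 8 × 1/8 + 2 × 1/2 + 4 × 1/4 = 1 + 1 + 1 = 3.

3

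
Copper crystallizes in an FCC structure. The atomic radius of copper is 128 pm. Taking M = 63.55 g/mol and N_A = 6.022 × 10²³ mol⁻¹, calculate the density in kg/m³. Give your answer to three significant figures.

8900 kg/m³

In an FCC lattice, atoms touch along the face diagonal, so √2·a = 4r, giving a = 362.0 pm = 3.620 × 10^-8 cm.
With Z = 4, ρ = Z·M/(N_A·a³) = 4 × 63.55 / (6.022 × 10²³ × 4.745 × 10^-23) = 8.895 g/cm³ = 8900 kg/m³.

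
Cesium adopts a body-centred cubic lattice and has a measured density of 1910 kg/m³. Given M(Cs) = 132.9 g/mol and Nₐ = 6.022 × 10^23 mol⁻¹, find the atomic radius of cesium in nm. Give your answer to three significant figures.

For a BCC cell (Z = 2), a³ = Z·M/(N_A·ρ) = 2 × 132.9 / (6.022 × 10²³ × 1.910) = 2.311 × 10^-22 cm³, so a = 6.137 × 10^-8 cm = 0.6137 nm.
Atoms touch along the body diagonal, so √3·a = 4r, so r = 0.4330 × a = 0.266 nm.

0.266 nm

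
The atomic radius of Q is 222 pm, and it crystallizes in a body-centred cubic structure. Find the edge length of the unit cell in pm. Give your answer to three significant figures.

In a BCC lattice, atoms touch along the body diagonal, so √3·a = 4r.
a = 4r/√3 = 4 × 222 / 1.7321 = 513 pm.

513 pm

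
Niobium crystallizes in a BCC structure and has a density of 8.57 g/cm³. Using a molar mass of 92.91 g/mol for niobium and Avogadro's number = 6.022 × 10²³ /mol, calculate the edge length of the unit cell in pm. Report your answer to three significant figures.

330 pm

With Z = 2 atoms per BCC cell, a³ = Z·M/(N_A·ρ) = 2 × 92.91 / (6.022 × 10²³ × 8.570 g/cm³) = 3.601 × 10^-23 cm³.
a = (3.601 × 10^-23)^(1/3) = 3.302 × 10^-8 cm = 330 pm.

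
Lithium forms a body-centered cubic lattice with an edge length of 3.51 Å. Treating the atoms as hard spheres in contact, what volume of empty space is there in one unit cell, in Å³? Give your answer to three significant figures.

In a BCC lattice atoms touch along the body diagonal, so √3·a = 4r, so r = 0.4330a = 1.520 Å.
V_cell = a³ = 43.24 Å³; V_atoms = 2 × (4/3)πr³ = 29.41 Å³.
Empty space = 43.24 − 29.41 = 13.8 Å³.

13.8 Å³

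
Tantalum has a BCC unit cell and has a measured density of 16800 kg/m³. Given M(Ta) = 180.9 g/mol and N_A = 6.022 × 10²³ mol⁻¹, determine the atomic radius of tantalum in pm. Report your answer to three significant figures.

143 pm

For a BCC cell (Z = 2), a³ = Z·M/(N_A·ρ) = 2 × 180.9 / (6.022 × 10²³ × 16.80) = 3.576 × 10^-23 cm³, so a = 3.295 × 10^-8 cm = 329.5 pm.
Atoms touch along the body diagonal, so √3·a = 4r, so r = 0.4330 × a = 143 pm.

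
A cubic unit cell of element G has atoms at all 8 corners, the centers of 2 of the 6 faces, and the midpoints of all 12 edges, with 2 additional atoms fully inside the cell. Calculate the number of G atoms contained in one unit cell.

7

Corner atoms are shared by 8 cells (1/8 each), face atoms by 2 (1/2 each), edge atoms by 4 (1/4 each), interior atoms are unshared.
Net atoms = 8 × 1/8 + 2 × 1/2 + 12 × 1/4 + 2 = 1 + 1 + 3 + 2 = 7.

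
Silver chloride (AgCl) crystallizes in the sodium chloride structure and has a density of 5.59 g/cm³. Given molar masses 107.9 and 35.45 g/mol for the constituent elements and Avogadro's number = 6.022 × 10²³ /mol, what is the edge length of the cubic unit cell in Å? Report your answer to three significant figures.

5.54 Å

M(AgCl) = 143.35 g/mol; Z = 4 formula units per cell.
a³ = Z·M/(N_A·ρ) = 4 × 143.35 / (6.022 × 10²³ × 5.59) = 1.703 × 10^-22 cm³, so a = 5.543 × 10^-8 cm = 5.54 Å.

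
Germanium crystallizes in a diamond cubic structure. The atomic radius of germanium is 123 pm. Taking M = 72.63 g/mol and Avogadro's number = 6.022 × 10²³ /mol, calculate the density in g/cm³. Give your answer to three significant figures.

5.26 g/cm³

In a diamond cubic lattice, nearest neighbors lie along the body diagonal with √3·a = 8r, giving a = 568.1 pm = 5.681 × 10^-8 cm.
With Z = 8, ρ = Z·M/(N_A·a³) = 8 × 72.63 / (6.022 × 10²³ × 1.834 × 10^-22) = 5.262 g/cm³.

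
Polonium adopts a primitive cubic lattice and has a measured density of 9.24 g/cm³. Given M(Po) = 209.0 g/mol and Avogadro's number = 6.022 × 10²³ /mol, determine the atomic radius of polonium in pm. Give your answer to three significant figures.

167 pm

For a simple cubic cell (Z = 1), a³ = Z·M/(N_A·ρ) = 1 × 209.0 / (6.022 × 10²³ × 9.240) = 3.756 × 10^-23 cm³, so a = 3.349 × 10^-8 cm = 334.9 pm.
Atoms touch along the cell edge, so a = 2r, so r = 0.5000 × a = 167 pm.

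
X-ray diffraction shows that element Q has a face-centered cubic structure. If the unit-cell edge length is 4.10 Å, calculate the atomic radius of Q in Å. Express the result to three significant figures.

1.45 Å

In an FCC lattice, atoms touch along the face diagonal, so √2·a = 4r.
r = √2·a/4 = 1.4142 × 4.10 / 4 = 1.45 Å.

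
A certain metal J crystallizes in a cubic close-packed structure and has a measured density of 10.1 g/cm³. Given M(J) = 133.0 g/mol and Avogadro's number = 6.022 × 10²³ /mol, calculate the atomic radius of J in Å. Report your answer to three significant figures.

For an FCC cell (Z = 4), a³ = Z·M/(N_A·ρ) = 4 × 133.0 / (6.022 × 10²³ × 10.10) = 8.747 × 10^-23 cm³, so a = 4.439 × 10^-8 cm = 4.439 Å.
Atoms touch along the face diagonal, so √2·a = 4r, so r = 0.3536 × a = 1.57 Å.

1.57 Å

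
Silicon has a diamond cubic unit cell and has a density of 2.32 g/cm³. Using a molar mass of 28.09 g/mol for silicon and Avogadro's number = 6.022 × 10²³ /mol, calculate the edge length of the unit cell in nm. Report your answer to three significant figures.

0.544 nm

With Z = 8 atoms per diamond cubic cell, a³ = Z·M/(N_A·ρ) = 8 × 28.09 / (6.022 × 10²³ × 2.320 g/cm³) = 1.608 × 10^-22 cm³.
a = (1.608 × 10^-22)^(1/3) = 5.438 × 10^-8 cm = 0.544 nm.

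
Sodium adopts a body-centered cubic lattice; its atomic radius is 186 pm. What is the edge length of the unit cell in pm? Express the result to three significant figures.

In a BCC lattice, atoms touch along the body diagonal, so √3·a = 4r.
a = 4r/√3 = 4 × 186 / 1.7321 = 430 pm.

430 pm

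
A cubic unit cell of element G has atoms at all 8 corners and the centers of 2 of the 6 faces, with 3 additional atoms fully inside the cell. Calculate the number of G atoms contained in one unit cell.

5

Corner atoms are shared by 8 cells (1/8 each), face atoms by 2 (1/2 each), interior atoms are unshared.
Net atoms = 8 × 1/8 + 2 × 1/2 + 3 = 1 + 1 + 3 = 5.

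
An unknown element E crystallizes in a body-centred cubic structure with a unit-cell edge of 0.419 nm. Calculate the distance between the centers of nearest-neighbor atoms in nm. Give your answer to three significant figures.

0.363 nm

In a BCC structure, atoms touch along the body diagonal, so √3·a = 4r; the nearest-neighbor distance equals 2r = 0.8660·a.
d = 0.8660 × 0.419 = 0.363 nm.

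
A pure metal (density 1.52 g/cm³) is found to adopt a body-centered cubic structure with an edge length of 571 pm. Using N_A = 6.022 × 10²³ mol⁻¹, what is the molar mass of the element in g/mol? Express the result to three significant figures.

A BCC cell has Z = 2 atoms; a = 5.710 × 10^-8 cm.
M = ρ·N_A·a³/Z = 1.52 × 6.022 × 10²³ × 1.862 × 10^-22 / 2 = 85.2 g/mol.

85.2 g/mol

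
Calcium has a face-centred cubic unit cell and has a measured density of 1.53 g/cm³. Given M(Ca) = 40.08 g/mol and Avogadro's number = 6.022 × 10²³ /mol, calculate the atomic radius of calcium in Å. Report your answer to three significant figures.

For an FCC cell (Z = 4), a³ = Z·M/(N_A·ρ) = 4 × 40.08 / (6.022 × 10²³ × 1.530) = 1.740 × 10^-22 cm³, so a = 5.583 × 10^-8 cm = 5.583 Å.
Atoms touch along the face diagonal, so √2·a = 4r, so r = 0.3536 × a = 1.97 Å.

1.97 Å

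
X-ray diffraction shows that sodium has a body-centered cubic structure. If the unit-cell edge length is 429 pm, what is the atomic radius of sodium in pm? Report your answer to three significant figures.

186 pm

In a BCC lattice, atoms touch along the body diagonal, so √3·a = 4r.
r = √3·a/4 = 1.7321 × 429 / 4 = 186 pm.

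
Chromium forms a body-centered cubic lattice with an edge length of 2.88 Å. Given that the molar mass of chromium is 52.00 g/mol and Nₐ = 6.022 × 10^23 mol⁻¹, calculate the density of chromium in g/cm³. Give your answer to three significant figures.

7.23 g/cm³

A BCC unit cell contains Z = 2 atoms.
Cell volume: a³ = (2.88 Å)³ = (2.880 × 10^-8 cm)³ = 2.389 × 10^-23 cm³.
ρ = Z·M/(N_A·a³) = 2 × 52.00 / (6.022 × 10²³ × 2.389 × 10^-23) = 7.230 g/cm³.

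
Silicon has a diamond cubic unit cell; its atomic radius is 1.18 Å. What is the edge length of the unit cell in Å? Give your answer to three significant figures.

In a diamond cubic lattice, nearest neighbors lie along the body diagonal with √3·a = 8r.
a = 8r/√3 = 8 × 1.18 / 1.7321 = 5.45 Å.

5.45 Å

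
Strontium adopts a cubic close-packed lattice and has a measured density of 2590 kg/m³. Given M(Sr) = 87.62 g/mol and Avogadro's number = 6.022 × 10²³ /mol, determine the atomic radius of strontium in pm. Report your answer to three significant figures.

For an FCC cell (Z = 4), a³ = Z·M/(N_A·ρ) = 4 × 87.62 / (6.022 × 10²³ × 2.590) = 2.247 × 10^-22 cm³, so a = 6.080 × 10^-8 cm = 608.0 pm.
Atoms touch along the face diagonal, so √2·a = 4r, so r = 0.3536 × a = 215 pm.

215 pm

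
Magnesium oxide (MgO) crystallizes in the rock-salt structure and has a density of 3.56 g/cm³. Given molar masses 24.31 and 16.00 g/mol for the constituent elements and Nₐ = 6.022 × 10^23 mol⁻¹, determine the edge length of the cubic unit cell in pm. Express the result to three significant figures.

422 pm

M(MgO) = 40.31 g/mol; Z = 4 formula units per cell.
a³ = Z·M/(N_A·ρ) = 4 × 40.31 / (6.022 × 10²³ × 3.56) = 7.521 × 10^-23 cm³, so a = 4.221 × 10^-8 cm = 422 pm.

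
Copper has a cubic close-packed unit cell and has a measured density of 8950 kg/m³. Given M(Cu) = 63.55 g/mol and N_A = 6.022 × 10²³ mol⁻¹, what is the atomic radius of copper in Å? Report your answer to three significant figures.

1.28 Å

For an FCC cell (Z = 4), a³ = Z·M/(N_A·ρ) = 4 × 63.55 / (6.022 × 10²³ × 8.950) = 4.716 × 10^-23 cm³, so a = 3.613 × 10^-8 cm = 3.613 Å.
Atoms touch along the face diagonal, so √2·a = 4r, so r = 0.3536 × a = 1.28 Å.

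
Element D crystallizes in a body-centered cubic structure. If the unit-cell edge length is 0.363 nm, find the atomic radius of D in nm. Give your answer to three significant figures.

In a BCC lattice, atoms touch along the body diagonal, so √3·a = 4r.
r = √3·a/4 = 1.7321 × 0.363 / 4 = 0.157 nm.

0.157 nm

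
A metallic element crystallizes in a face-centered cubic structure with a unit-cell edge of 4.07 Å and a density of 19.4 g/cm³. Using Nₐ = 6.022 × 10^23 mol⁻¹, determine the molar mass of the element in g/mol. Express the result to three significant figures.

An FCC cell has Z = 4 atoms; a = 4.070 × 10^-8 cm.
M = ρ·N_A·a³/Z = 19.4 × 6.022 × 10²³ × 6.742 × 10^-23 / 4 = 197 g/mol.

197 g/mol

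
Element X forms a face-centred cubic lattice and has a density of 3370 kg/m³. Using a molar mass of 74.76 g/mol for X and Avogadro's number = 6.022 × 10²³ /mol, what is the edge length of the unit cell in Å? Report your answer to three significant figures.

With Z = 4 atoms per FCC cell, a³ = Z·M/(N_A·ρ) = 4 × 74.76 / (6.022 × 10²³ × 3.370 g/cm³) = 1.474 × 10^-22 cm³.
a = (1.474 × 10^-22)^(1/3) = 5.282 × 10^-8 cm = 5.28 Å.

5.28 Å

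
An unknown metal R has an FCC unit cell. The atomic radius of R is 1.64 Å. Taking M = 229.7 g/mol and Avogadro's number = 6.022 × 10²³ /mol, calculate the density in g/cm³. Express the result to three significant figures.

15.3 g/cm³

In an FCC lattice, atoms touch along the face diagonal, so √2·a = 4r, giving a = 4.639 Å = 4.639 × 10^-8 cm.
With Z = 4, ρ = Z·M/(N_A·a³) = 4 × 229.7 / (6.022 × 10²³ × 9.981 × 10^-23) = 15.29 g/cm³.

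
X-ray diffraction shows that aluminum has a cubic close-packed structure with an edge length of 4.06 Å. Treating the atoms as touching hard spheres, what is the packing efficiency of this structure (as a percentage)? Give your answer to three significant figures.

74.0%

In an FCC lattice atoms touch along the face diagonal, so √2·a = 4r, so r = 0.3536a = 1.435 Å.
Packing fraction = Z·(4/3)πr³ / a³ = 4 × (4/3)π × (1.435)³ / (4.06)³ = 0.7405 = 74.0%.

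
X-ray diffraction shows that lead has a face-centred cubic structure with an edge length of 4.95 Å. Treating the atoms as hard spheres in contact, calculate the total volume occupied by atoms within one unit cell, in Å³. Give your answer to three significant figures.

In an FCC lattice atoms touch along the face diagonal, so √2·a = 4r, so r = 0.3536a = 1.750 Å.
V_atoms = Z × (4/3)πr³ = 4 × (4/3)π × (1.750)³ = 89.8 Å³.

89.8 Å³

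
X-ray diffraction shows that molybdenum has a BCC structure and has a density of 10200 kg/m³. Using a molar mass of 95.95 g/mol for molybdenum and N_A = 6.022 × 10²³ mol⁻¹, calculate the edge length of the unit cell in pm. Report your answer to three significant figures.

With Z = 2 atoms per BCC cell, a³ = Z·M/(N_A·ρ) = 2 × 95.95 / (6.022 × 10²³ × 10.20 g/cm³) = 3.124 × 10^-23 cm³.
a = (3.124 × 10^-23)^(1/3) = 3.150 × 10^-8 cm = 315 pm.

315 pm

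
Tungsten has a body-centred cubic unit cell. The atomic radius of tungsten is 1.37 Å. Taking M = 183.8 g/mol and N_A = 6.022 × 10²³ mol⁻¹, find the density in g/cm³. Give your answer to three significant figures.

19.3 g/cm³

In a BCC lattice, atoms touch along the body diagonal, so √3·a = 4r, giving a = 3.164 Å = 3.164 × 10^-8 cm.
With Z = 2, ρ = Z·M/(N_A·a³) = 2 × 183.8 / (6.022 × 10²³ × 3.167 × 10^-23) = 19.27 g/cm³.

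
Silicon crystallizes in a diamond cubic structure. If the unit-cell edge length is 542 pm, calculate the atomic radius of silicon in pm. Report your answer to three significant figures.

In a diamond cubic lattice, nearest neighbors lie along the body diagonal with √3·a = 8r.
r = √3·a/8 = 1.7321 × 542 / 8 = 117 pm.

117 pm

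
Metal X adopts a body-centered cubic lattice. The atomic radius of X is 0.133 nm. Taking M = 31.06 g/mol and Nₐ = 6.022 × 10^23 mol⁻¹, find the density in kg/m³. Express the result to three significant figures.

3560 kg/m³

In a BCC lattice, atoms touch along the body diagonal, so √3·a = 4r, giving a = 0.3072 nm = 3.072 × 10^-8 cm.
With Z = 2, ρ = Z·M/(N_A·a³) = 2 × 31.06 / (6.022 × 10²³ × 2.898 × 10^-23) = 3.560 g/cm³ = 3560 kg/m³.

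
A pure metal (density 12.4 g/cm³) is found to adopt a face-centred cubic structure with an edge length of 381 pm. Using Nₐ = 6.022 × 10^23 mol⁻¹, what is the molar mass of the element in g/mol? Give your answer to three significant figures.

103 g/mol

An FCC cell has Z = 4 atoms; a = 3.810 × 10^-8 cm.
M = ρ·N_A·a³/Z = 12.4 × 6.022 × 10²³ × 5.531 × 10^-23 / 4 = 103 g/mol.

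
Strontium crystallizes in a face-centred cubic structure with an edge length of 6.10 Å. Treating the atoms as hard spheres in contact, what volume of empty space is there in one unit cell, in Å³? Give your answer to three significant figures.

In an FCC lattice atoms touch along the face diagonal, so √2·a = 4r, so r = 0.3536a = 2.157 Å.
V_cell = a³ = 227.0 Å³; V_atoms = 4 × (4/3)πr³ = 168.1 Å³.
Empty space = 227.0 − 168.1 = 58.9 Å³.

58.9 Å³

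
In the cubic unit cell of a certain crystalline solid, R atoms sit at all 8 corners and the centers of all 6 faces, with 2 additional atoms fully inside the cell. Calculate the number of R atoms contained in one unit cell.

Corner atoms are shared by 8 cells (1/8 each), face atoms by 2 (1/2 each), interior atoms are unshared.
Net atoms = 8 × 1/8 + 6 × 1/2 + 2 = 1 + 3 + 2 = 6.

6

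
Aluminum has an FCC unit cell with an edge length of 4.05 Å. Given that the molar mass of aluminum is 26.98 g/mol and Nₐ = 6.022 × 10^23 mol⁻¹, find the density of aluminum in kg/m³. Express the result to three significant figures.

An FCC unit cell contains Z = 4 atoms.
Cell volume: a³ = (4.05 Å)³ = (4.050 × 10^-8 cm)³ = 6.643 × 10^-23 cm³.
ρ = Z·M/(N_A·a³) = 4 × 26.98 / (6.022 × 10²³ × 6.643 × 10^-23) = 2.698 g/cm³ = 2700 kg/m³.

2700 kg/m³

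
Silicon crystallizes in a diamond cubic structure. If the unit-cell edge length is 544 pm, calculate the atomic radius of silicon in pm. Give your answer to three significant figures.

In a diamond cubic lattice, nearest neighbors lie along the body diagonal with √3·a = 8r.
r = √3·a/8 = 1.7321 × 544 / 8 = 118 pm.

118 pm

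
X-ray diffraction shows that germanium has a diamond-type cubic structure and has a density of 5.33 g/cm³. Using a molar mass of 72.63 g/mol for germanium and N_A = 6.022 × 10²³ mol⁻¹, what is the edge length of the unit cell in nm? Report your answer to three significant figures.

0.566 nm

With Z = 8 atoms per diamond cubic cell, a³ = Z·M/(N_A·ρ) = 8 × 72.63 / (6.022 × 10²³ × 5.330 g/cm³) = 1.810 × 10^-22 cm³.
a = (1.810 × 10^-22)^(1/3) = 5.657 × 10^-8 cm = 0.566 nm.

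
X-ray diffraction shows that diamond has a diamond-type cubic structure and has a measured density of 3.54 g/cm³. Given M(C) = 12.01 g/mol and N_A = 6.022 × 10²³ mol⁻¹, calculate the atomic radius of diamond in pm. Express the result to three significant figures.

For a diamond cubic cell (Z = 8), a³ = Z·M/(N_A·ρ) = 8 × 12.01 / (6.022 × 10²³ × 3.540) = 4.507 × 10^-23 cm³, so a = 3.559 × 10^-8 cm = 355.9 pm.
Nearest neighbors lie along the body diagonal with √3·a = 8r, so r = 0.2165 × a = 77.0 pm.

77.0 pm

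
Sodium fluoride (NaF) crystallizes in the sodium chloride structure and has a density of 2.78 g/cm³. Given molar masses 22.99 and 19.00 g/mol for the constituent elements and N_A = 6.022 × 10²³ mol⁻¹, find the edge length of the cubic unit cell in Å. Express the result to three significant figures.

M(NaF) = 41.99 g/mol; Z = 4 formula units per cell.
a³ = Z·M/(N_A·ρ) = 4 × 41.99 / (6.022 × 10²³ × 2.78) = 1.003 × 10^-22 cm³, so a = 4.647 × 10^-8 cm = 4.65 Å.

4.65 Å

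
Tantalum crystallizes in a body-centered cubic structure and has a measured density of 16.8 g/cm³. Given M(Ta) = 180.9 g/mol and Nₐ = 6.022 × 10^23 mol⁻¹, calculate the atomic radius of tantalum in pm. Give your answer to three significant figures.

143 pm

For a BCC cell (Z = 2), a³ = Z·M/(N_A·ρ) = 2 × 180.9 / (6.022 × 10²³ × 16.80) = 3.576 × 10^-23 cm³, so a = 3.295 × 10^-8 cm = 329.5 pm.
Atoms touch along the body diagonal, so √3·a = 4r, so r = 0.4330 × a = 143 pm.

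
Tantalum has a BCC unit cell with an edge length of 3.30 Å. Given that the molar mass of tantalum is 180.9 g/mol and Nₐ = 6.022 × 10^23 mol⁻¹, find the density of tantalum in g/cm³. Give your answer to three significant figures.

A BCC unit cell contains Z = 2 atoms.
Cell volume: a³ = (3.30 Å)³ = (3.300 × 10^-8 cm)³ = 3.594 × 10^-23 cm³.
ρ = Z·M/(N_A·a³) = 2 × 180.9 / (6.022 × 10²³ × 3.594 × 10^-23) = 16.72 g/cm³.

16.7 g/cm³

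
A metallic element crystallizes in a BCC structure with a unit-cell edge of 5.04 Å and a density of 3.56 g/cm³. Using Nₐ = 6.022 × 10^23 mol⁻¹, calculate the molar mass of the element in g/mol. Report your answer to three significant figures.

A BCC cell has Z = 2 atoms; a = 5.040 × 10^-8 cm.
M = ρ·N_A·a³/Z = 3.56 × 6.022 × 10²³ × 1.280 × 10^-22 / 2 = 137 g/mol.

137 g/mol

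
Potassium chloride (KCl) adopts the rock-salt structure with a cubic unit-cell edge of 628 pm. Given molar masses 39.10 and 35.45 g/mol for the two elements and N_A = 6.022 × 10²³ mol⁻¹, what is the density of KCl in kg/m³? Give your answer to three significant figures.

2000 kg/m³

The rock-salt structure contains Z = 4 formula units per cell; M(KCl) = 39.10 + 35.45 = 74.55 g/mol.
a³ = (6.280 × 10^-8 cm)³ = 2.477 × 10^-22 cm³.
ρ = 4 × 74.55 / (6.022 × 10²³ × 2.477 × 10^-22) = 1.999 g/cm³ = 2000 kg/m³.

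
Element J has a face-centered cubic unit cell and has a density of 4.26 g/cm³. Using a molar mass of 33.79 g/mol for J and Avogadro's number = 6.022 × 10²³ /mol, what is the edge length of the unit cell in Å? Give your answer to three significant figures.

With Z = 4 atoms per FCC cell, a³ = Z·M/(N_A·ρ) = 4 × 33.79 / (6.022 × 10²³ × 4.260 g/cm³) = 5.269 × 10^-23 cm³.
a = (5.269 × 10^-23)^(1/3) = 3.749 × 10^-8 cm = 3.75 Å.

3.75 Å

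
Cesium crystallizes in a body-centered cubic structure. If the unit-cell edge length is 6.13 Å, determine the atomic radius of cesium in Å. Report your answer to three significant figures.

2.65 Å

In a BCC lattice, atoms touch along the body diagonal, so √3·a = 4r.
r = √3·a/4 = 1.7321 × 6.13 / 4 = 2.65 Å.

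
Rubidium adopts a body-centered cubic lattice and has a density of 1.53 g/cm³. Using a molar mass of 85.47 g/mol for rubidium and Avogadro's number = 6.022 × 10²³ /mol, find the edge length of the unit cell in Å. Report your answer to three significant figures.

5.70 Å

With Z = 2 atoms per BCC cell, a³ = Z·M/(N_A·ρ) = 2 × 85.47 / (6.022 × 10²³ × 1.530 g/cm³) = 1.855 × 10^-22 cm³.
a = (1.855 × 10^-22)^(1/3) = 5.703 × 10^-8 cm = 5.70 Å.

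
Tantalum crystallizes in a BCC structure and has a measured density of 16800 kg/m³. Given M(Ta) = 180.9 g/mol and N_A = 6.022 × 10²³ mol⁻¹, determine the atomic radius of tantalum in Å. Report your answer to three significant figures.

1.43 Å

For a BCC cell (Z = 2), a³ = Z·M/(N_A·ρ) = 2 × 180.9 / (6.022 × 10²³ × 16.80) = 3.576 × 10^-23 cm³, so a = 3.295 × 10^-8 cm = 3.295 Å.
Atoms touch along the body diagonal, so √3·a = 4r, so r = 0.4330 × a = 1.43 Å.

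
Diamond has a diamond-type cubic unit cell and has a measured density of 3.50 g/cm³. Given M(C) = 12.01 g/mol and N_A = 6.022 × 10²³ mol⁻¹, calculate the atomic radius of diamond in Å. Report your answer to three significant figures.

For a diamond cubic cell (Z = 8), a³ = Z·M/(N_A·ρ) = 8 × 12.01 / (6.022 × 10²³ × 3.500) = 4.559 × 10^-23 cm³, so a = 3.572 × 10^-8 cm = 3.572 Å.
Nearest neighbors lie along the body diagonal with √3·a = 8r, so r = 0.2165 × a = 0.773 Å.

0.773 Å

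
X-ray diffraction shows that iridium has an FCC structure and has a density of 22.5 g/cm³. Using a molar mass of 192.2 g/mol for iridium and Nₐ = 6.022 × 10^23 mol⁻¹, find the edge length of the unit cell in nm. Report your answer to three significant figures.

0.384 nm

With Z = 4 atoms per FCC cell, a³ = Z·M/(N_A·ρ) = 4 × 192.2 / (6.022 × 10²³ × 22.50 g/cm³) = 5.674 × 10^-23 cm³.
a = (5.674 × 10^-23)^(1/3) = 3.843 × 10^-8 cm = 0.384 nm.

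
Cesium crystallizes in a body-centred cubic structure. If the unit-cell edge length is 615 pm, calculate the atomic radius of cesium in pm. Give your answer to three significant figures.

In a BCC lattice, atoms touch along the body diagonal, so √3·a = 4r.
r = √3·a/4 = 1.7321 × 615 / 4 = 266 pm.

266 pm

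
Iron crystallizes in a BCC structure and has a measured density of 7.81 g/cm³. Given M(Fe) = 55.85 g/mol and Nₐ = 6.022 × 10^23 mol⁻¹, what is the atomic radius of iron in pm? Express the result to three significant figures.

For a BCC cell (Z = 2), a³ = Z·M/(N_A·ρ) = 2 × 55.85 / (6.022 × 10²³ × 7.810) = 2.375 × 10^-23 cm³, so a = 2.874 × 10^-8 cm = 287.4 pm.
Atoms touch along the body diagonal, so √3·a = 4r, so r = 0.4330 × a = 124 pm.

124 pm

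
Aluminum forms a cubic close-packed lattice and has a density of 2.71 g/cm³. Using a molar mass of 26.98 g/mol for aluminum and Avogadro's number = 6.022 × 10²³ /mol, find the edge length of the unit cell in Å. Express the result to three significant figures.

With Z = 4 atoms per FCC cell, a³ = Z·M/(N_A·ρ) = 4 × 26.98 / (6.022 × 10²³ × 2.710 g/cm³) = 6.613 × 10^-23 cm³.
a = (6.613 × 10^-23)^(1/3) = 4.044 × 10^-8 cm = 4.04 Å.

4.04 Å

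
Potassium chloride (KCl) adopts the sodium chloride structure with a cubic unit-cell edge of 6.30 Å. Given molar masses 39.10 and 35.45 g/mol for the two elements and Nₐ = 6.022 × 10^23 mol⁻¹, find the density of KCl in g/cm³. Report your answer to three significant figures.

1.98 g/cm³

The sodium chloride structure contains Z = 4 formula units per cell; M(KCl) = 39.10 + 35.45 = 74.55 g/mol.
a³ = (6.300 × 10^-8 cm)³ = 2.500 × 10^-22 cm³.
ρ = 4 × 74.55 / (6.022 × 10²³ × 2.500 × 10^-22) = 1.980 g/cm³.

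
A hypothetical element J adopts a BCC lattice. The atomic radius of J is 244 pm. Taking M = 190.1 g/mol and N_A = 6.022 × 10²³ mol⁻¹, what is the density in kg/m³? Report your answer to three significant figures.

In a BCC lattice, atoms touch along the body diagonal, so √3·a = 4r, giving a = 563.5 pm = 5.635 × 10^-8 cm.
With Z = 2, ρ = Z·M/(N_A·a³) = 2 × 190.1 / (6.022 × 10²³ × 1.789 × 10^-22) = 3.529 g/cm³ = 3530 kg/m³.

3530 kg/m³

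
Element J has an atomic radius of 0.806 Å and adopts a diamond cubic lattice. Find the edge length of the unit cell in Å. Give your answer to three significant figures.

In a diamond cubic lattice, nearest neighbors lie along the body diagonal with √3·a = 8r.
a = 8r/√3 = 8 × 0.806 / 1.7321 = 3.72 Å.

3.72 Å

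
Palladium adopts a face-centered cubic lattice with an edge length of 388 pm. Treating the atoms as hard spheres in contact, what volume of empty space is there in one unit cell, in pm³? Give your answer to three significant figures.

1.52 × 10^7 pm³

In an FCC lattice atoms touch along the face diagonal, so √2·a = 4r, so r = 0.3536a = 137.2 pm.
V_cell = a³ = 5.841 × 10^7 pm³; V_atoms = 4 × (4/3)πr³ = 4.325 × 10^7 pm³.
Empty space = 5.841 × 10^7 − 4.325 × 10^7 = 1.52 × 10^7 pm³.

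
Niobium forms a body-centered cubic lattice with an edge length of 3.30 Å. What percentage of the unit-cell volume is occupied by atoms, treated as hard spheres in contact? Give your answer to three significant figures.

68.0%

In a BCC lattice atoms touch along the body diagonal, so √3·a = 4r, so r = 0.4330a = 1.429 Å.
Packing fraction = Z·(4/3)πr³ / a³ = 2 × (4/3)π × (1.429)³ / (3.30)³ = 0.6802 = 68.0%.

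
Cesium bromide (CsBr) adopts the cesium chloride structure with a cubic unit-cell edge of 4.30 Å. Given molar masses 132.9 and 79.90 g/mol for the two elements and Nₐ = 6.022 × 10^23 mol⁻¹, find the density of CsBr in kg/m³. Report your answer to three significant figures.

4440 kg/m³

The cesium chloride structure contains Z = 1 formula unit per cell; M(CsBr) = 132.9 + 79.90 = 212.8 g/mol.
a³ = (4.300 × 10^-8 cm)³ = 7.951 × 10^-23 cm³.
ρ = 1 × 212.8 / (6.022 × 10²³ × 7.951 × 10^-23) = 4.445 g/cm³ = 4440 kg/m³.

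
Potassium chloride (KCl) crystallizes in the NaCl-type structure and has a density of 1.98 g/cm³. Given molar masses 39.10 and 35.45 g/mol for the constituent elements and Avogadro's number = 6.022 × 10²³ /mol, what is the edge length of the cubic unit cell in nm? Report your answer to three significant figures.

0.630 nm

M(KCl) = 74.55 g/mol; Z = 4 formula units per cell.
a³ = Z·M/(N_A·ρ) = 4 × 74.55 / (6.022 × 10²³ × 1.98) = 2.501 × 10^-22 cm³, so a = 6.300 × 10^-8 cm = 0.630 nm.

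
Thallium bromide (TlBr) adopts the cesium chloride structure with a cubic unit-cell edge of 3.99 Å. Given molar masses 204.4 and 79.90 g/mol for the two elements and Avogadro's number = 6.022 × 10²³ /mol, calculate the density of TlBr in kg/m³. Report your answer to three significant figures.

7430 kg/m³

The cesium chloride structure contains Z = 1 formula unit per cell; M(TlBr) = 204.4 + 79.90 = 284.3 g/mol.
a³ = (3.990 × 10^-8 cm)³ = 6.352 × 10^-23 cm³.
ρ = 1 × 284.3 / (6.022 × 10²³ × 6.352 × 10^-23) = 7.432 g/cm³ = 7430 kg/m³.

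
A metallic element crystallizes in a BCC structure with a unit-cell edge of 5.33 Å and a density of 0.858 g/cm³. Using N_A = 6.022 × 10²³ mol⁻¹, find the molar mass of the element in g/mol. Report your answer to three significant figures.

39.1 g/mol

A BCC cell has Z = 2 atoms; a = 5.330 × 10^-8 cm.
M = ρ·N_A·a³/Z = 0.858 × 6.022 × 10²³ × 1.514 × 10^-22 / 2 = 39.1 g/mol.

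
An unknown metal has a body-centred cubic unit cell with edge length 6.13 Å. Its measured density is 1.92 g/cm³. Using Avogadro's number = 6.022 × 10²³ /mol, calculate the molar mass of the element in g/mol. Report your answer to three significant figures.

133 g/mol

A BCC cell has Z = 2 atoms; a = 6.130 × 10^-8 cm.
M = ρ·N_A·a³/Z = 1.92 × 6.022 × 10²³ × 2.303 × 10^-22 / 2 = 133 g/mol.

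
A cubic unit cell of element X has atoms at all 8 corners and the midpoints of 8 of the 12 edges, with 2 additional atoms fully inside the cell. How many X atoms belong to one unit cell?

5

Corner atoms are shared by 8 cells (1/8 each), edge atoms by 4 (1/4 each), interior atoms are unshared.
Net atoms = 8 × 1/8 + 8 × 1/4 + 2 = 1 + 2 + 2 = 5.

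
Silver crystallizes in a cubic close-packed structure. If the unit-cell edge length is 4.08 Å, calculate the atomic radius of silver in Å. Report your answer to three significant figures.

1.44 Å

In an FCC lattice, atoms touch along the face diagonal, so √2·a = 4r.
r = √2·a/4 = 1.4142 × 4.08 / 4 = 1.44 Å.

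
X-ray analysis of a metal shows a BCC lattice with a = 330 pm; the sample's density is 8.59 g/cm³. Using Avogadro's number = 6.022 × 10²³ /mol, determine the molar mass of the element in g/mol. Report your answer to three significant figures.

92.9 g/mol

A BCC cell has Z = 2 atoms; a = 3.300 × 10^-8 cm.
M = ρ·N_A·a³/Z = 8.59 × 6.022 × 10²³ × 3.594 × 10^-23 / 2 = 92.9 g/mol.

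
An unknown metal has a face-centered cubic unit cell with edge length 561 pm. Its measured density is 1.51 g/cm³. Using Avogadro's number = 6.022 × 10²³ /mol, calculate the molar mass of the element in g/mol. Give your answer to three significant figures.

An FCC cell has Z = 4 atoms; a = 5.610 × 10^-8 cm.
M = ρ·N_A·a³/Z = 1.51 × 6.022 × 10²³ × 1.766 × 10^-22 / 4 = 40.1 g/mol.

40.1 g/mol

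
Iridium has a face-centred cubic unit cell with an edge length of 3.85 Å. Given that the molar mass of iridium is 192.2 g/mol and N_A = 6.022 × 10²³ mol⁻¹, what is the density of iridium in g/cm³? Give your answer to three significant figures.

An FCC unit cell contains Z = 4 atoms.
Cell volume: a³ = (3.85 Å)³ = (3.850 × 10^-8 cm)³ = 5.707 × 10^-23 cm³.
ρ = Z·M/(N_A·a³) = 4 × 192.2 / (6.022 × 10²³ × 5.707 × 10^-23) = 22.37 g/cm³.

22.4 g/cm³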